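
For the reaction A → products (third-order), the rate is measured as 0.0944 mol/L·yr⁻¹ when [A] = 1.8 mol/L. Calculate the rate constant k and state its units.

0.01619 (mol/L)⁻²·yr⁻¹

Step 1: rate = k[A]^3, so k = rate / [A]^3.
Step 2: k = 0.0944 / (1.8)^3 = 0.0944 / 5.832.
Step 3: k = 0.01619 (mol/L)⁻²·yr⁻¹.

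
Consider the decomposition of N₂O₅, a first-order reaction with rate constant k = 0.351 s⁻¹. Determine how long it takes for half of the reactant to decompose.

1.975 s

Step 1: For a first-order reaction, t₁/₂ = ln(2)/k
Step 2: t₁/₂ = ln(2)/0.351
Step 3: t₁/₂ = 0.6931/0.351 = 1.975 s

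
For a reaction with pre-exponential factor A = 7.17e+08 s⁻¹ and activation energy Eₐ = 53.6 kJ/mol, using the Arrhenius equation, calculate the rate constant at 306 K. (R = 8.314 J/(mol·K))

5.08e-01 s⁻¹

Step 1: Use the Arrhenius equation: k = A × exp(-Eₐ/RT)
Step 2: Convert Eₐ to J/mol: 53.6 kJ/mol = 53600 J/mol
Step 3: Calculate the exponent: -Eₐ/(RT) = -53600/(8.314 × 306) = -21.06849
Step 4: k = 7.17e+08 × exp(-21.06849)
Step 5: k = 7.17e+08 × 7.08062e-10 = 5.0768e-01 s⁻¹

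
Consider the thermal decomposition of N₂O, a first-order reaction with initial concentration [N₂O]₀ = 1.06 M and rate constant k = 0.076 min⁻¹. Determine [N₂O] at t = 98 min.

0.0006176 M

Step 1: For a first-order reaction: [N₂O] = [N₂O]₀ × e^(-kt)
Step 2: [N₂O] = 1.06 × e^(-0.076 × 98)
Step 3: [N₂O] = 1.06 × e^(-7.448)
Step 4: [N₂O] = 1.06 × 0.000582606 = 0.0006176 M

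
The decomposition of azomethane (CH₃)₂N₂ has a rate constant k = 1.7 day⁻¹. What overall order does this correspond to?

first order (1)

Step 1: The units of k for an nth-order reaction are (concentration)^(1-n)·(time)⁻¹.
Step 2: Here k has units day⁻¹, so the concentration exponent is 0.
Step 3: 1 - n = 0 ⇒ n = 1. The reaction is first order.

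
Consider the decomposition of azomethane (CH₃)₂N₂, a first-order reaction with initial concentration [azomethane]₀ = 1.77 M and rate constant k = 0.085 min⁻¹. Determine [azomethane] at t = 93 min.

0.0006529 M

Step 1: For a first-order reaction: [azomethane] = [azomethane]₀ × e^(-kt)
Step 2: [azomethane] = 1.77 × e^(-0.085 × 93)
Step 3: [azomethane] = 1.77 × e^(-7.905)
Step 4: [azomethane] = 1.77 × 0.000368894 = 0.0006529 M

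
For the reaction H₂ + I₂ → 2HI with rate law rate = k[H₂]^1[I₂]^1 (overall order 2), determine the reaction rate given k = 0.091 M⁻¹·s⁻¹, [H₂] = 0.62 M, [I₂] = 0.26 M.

0.01467 M/s

Step 1: The rate law is rate = k[H₂]^1[I₂]^1, overall order = 1+1 = 2
Step 2: Substitute values: rate = 0.091 × (0.62)^1 × (0.26)^1
Step 3: rate = 0.091 × 0.62 × 0.26 = 0.0146692 M/s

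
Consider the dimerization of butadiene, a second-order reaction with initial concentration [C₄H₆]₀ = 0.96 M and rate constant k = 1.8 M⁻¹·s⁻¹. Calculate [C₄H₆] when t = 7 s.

0.0733 M

Step 1: For a second-order reaction: 1/[C₄H₆] = 1/[C₄H₆]₀ + kt
Step 2: 1/[C₄H₆] = 1/0.96 + 1.8 × 7
Step 3: 1/[C₄H₆] = 1.042 + 12.6 = 13.64
Step 4: [C₄H₆] = 1/13.64 = 0.0733 M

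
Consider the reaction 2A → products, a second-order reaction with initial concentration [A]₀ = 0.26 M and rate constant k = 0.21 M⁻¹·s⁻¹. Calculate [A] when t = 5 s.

0.2042 M

Step 1: For a second-order reaction: 1/[A] = 1/[A]₀ + kt
Step 2: 1/[A] = 1/0.26 + 0.21 × 5
Step 3: 1/[A] = 3.846 + 1.05 = 4.896
Step 4: [A] = 1/4.896 = 0.2042 M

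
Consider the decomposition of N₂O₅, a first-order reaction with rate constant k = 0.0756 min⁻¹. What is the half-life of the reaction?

9.169 min

Step 1: For a first-order reaction, t₁/₂ = ln(2)/k
Step 2: t₁/₂ = ln(2)/0.0756
Step 3: t₁/₂ = 0.6931/0.0756 = 9.169 min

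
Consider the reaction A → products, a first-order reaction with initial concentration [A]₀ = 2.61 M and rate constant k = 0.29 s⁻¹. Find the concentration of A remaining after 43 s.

1.002e-05 M

Step 1: For a first-order reaction: [A] = [A]₀ × e^(-kt)
Step 2: [A] = 2.61 × e^(-0.29 × 43)
Step 3: [A] = 2.61 × e^(-12.47)
Step 4: [A] = 2.61 × 3.84015e-06 = 1.002e-05 M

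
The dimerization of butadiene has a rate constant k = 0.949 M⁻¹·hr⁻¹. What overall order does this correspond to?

second order (2)

Step 1: The units of k for an nth-order reaction are (concentration)^(1-n)·(time)⁻¹.
Step 2: Here k has units M⁻¹·hr⁻¹, so the concentration exponent is -1.
Step 3: 1 - n = -1 ⇒ n = 2. The reaction is second order.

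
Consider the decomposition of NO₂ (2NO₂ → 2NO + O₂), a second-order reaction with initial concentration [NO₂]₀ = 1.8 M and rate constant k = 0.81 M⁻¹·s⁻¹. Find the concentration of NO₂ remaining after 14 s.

0.08407 M

Step 1: For a second-order reaction: 1/[NO₂] = 1/[NO₂]₀ + kt
Step 2: 1/[NO₂] = 1/1.8 + 0.81 × 14
Step 3: 1/[NO₂] = 0.5556 + 11.34 = 11.9
Step 4: [NO₂] = 1/11.9 = 0.08407 M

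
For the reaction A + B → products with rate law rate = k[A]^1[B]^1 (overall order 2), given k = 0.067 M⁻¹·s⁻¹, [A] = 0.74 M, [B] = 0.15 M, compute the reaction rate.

0.007437 M/s

Step 1: The rate law is rate = k[A]^1[B]^1, overall order = 1+1 = 2
Step 2: Substitute values: rate = 0.067 × (0.74)^1 × (0.15)^1
Step 3: rate = 0.067 × 0.74 × 0.15 = 0.007437 M/s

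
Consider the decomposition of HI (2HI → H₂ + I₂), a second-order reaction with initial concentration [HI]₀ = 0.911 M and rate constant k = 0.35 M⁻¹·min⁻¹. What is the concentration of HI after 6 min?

0.3127 M

Step 1: For a second-order reaction: 1/[HI] = 1/[HI]₀ + kt
Step 2: 1/[HI] = 1/0.911 + 0.35 × 6
Step 3: 1/[HI] = 1.098 + 2.1 = 3.198
Step 4: [HI] = 1/3.198 = 0.3127 M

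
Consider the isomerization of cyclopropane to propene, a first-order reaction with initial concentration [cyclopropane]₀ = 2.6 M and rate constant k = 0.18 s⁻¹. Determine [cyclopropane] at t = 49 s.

0.0003841 M

Step 1: For a first-order reaction: [cyclopropane] = [cyclopropane]₀ × e^(-kt)
Step 2: [cyclopropane] = 2.6 × e^(-0.18 × 49)
Step 3: [cyclopropane] = 2.6 × e^(-8.82)
Step 4: [cyclopropane] = 2.6 × 0.000147748 = 0.0003841 M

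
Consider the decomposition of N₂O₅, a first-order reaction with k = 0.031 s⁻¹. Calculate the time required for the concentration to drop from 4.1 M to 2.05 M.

22.36 s

Step 1: For first-order: t = ln([N₂O₅]₀/[N₂O₅])/k
Step 2: t = ln(4.1/2.05)/0.031
Step 3: t = ln(2)/0.031
Step 4: t = 0.6931/0.031 = 22.36 s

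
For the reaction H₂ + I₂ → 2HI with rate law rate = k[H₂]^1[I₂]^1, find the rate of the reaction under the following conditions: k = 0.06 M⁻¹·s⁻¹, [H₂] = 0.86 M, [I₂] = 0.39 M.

0.02012 M/s

Step 1: The rate law is rate = k[H₂]^1[I₂]^1
Step 2: Substitute: rate = 0.06 × (0.86)^1 × (0.39)^1
Step 3: rate = 0.06 × 0.86 × 0.39 = 0.020124 M/s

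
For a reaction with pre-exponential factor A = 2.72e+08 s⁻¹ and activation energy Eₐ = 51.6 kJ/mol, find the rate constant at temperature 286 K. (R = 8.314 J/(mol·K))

1.02e-01 s⁻¹

Step 1: Use the Arrhenius equation: k = A × exp(-Eₐ/RT)
Step 2: Convert Eₐ to J/mol: 51.6 kJ/mol = 51600 J/mol
Step 3: Calculate the exponent: -Eₐ/(RT) = -51600/(8.314 × 286) = -21.70070
Step 4: k = 2.72e+08 × exp(-21.70070)
Step 5: k = 2.72e+08 × 3.76275e-10 = 1.0235e-01 s⁻¹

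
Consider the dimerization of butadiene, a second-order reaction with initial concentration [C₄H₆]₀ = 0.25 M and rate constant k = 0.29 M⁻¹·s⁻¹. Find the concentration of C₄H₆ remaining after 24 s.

0.09124 M

Step 1: For a second-order reaction: 1/[C₄H₆] = 1/[C₄H₆]₀ + kt
Step 2: 1/[C₄H₆] = 1/0.25 + 0.29 × 24
Step 3: 1/[C₄H₆] = 4 + 6.96 = 10.96
Step 4: [C₄H₆] = 1/10.96 = 0.09124 M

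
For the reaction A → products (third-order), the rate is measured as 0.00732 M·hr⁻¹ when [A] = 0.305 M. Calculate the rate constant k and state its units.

0.258 M⁻²·hr⁻¹

Step 1: rate = k[A]^3, so k = rate / [A]^3.
Step 2: k = 0.00732 / (0.305)^3 = 0.00732 / 0.02837.
Step 3: k = 0.258 M⁻²·hr⁻¹.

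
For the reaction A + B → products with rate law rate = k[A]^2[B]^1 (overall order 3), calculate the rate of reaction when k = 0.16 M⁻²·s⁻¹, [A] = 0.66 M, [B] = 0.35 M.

0.02439 M/s

Step 1: The rate law is rate = k[A]^2[B]^1, overall order = 2+1 = 3
Step 2: Substitute values: rate = 0.16 × (0.66)^2 × (0.35)^1
Step 3: rate = 0.16 × 0.4356 × 0.35 = 0.0243936 M/s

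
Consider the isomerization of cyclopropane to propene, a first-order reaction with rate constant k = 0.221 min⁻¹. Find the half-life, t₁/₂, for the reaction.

3.136 min

Step 1: For a first-order reaction, t₁/₂ = ln(2)/k
Step 2: t₁/₂ = ln(2)/0.221
Step 3: t₁/₂ = 0.6931/0.221 = 3.136 min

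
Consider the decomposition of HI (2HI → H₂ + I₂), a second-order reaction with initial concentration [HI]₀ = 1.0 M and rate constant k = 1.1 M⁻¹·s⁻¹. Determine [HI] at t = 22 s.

0.03968 M

Step 1: For a second-order reaction: 1/[HI] = 1/[HI]₀ + kt
Step 2: 1/[HI] = 1/1.0 + 1.1 × 22
Step 3: 1/[HI] = 1 + 24.2 = 25.2
Step 4: [HI] = 1/25.2 = 0.03968 M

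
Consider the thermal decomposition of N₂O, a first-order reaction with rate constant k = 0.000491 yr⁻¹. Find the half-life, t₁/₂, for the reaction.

1412 yr

Step 1: For a first-order reaction, t₁/₂ = ln(2)/k
Step 2: t₁/₂ = ln(2)/0.000491
Step 3: t₁/₂ = 0.6931/0.000491 = 1412 yr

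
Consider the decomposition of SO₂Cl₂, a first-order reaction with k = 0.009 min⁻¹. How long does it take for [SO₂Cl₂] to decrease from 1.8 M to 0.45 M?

154 min

Step 1: For first-order: t = ln([SO₂Cl₂]₀/[SO₂Cl₂])/k
Step 2: t = ln(1.8/0.45)/0.009
Step 3: t = ln(4)/0.009
Step 4: t = 1.386/0.009 = 154 min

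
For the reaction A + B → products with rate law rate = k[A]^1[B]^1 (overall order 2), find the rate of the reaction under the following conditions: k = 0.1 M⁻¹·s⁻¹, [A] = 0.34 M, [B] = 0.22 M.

0.00748 M/s

Step 1: The rate law is rate = k[A]^1[B]^1, overall order = 1+1 = 2
Step 2: Substitute values: rate = 0.1 × (0.34)^1 × (0.22)^1
Step 3: rate = 0.1 × 0.34 × 0.22 = 0.00748 M/s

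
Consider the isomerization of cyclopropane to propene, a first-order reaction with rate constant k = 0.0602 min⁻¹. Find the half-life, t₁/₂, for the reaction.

11.51 min

Step 1: For a first-order reaction, t₁/₂ = ln(2)/k
Step 2: t₁/₂ = ln(2)/0.0602
Step 3: t₁/₂ = 0.6931/0.0602 = 11.51 min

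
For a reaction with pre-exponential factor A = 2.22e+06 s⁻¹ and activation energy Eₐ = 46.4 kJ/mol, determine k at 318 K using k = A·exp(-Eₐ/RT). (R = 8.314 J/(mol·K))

5.30e-02 s⁻¹

Step 1: Use the Arrhenius equation: k = A × exp(-Eₐ/RT)
Step 2: Convert Eₐ to J/mol: 46.4 kJ/mol = 46400 J/mol
Step 3: Calculate the exponent: -Eₐ/(RT) = -46400/(8.314 × 318) = -17.55015
Step 4: k = 2.22e+06 × exp(-17.55015)
Step 5: k = 2.22e+06 × 2.38818e-08 = 5.3018e-02 s⁻¹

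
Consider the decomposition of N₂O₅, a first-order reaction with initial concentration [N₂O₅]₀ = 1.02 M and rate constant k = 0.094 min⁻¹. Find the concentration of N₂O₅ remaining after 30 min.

0.0608 M

Step 1: For a first-order reaction: [N₂O₅] = [N₂O₅]₀ × e^(-kt)
Step 2: [N₂O₅] = 1.02 × e^(-0.094 × 30)
Step 3: [N₂O₅] = 1.02 × e^(-2.82)
Step 4: [N₂O₅] = 1.02 × 0.0596059 = 0.0608 M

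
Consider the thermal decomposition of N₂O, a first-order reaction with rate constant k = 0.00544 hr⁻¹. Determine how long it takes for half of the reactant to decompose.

127.4 hr

Step 1: For a first-order reaction, t₁/₂ = ln(2)/k
Step 2: t₁/₂ = ln(2)/0.00544
Step 3: t₁/₂ = 0.6931/0.00544 = 127.4 hr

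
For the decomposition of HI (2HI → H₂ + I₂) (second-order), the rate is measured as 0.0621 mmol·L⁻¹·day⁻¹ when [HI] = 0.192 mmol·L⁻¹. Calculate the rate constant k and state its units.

1.685 (mmol·L⁻¹)⁻¹·day⁻¹

Step 1: rate = k[HI]^2, so k = rate / [HI]^2.
Step 2: k = 0.0621 / (0.192)^2 = 0.0621 / 0.03686.
Step 3: k = 1.685 (mmol·L⁻¹)⁻¹·day⁻¹.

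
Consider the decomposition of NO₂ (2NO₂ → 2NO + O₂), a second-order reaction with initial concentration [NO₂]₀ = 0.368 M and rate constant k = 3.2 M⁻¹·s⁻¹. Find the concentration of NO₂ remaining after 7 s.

0.03981 M

Step 1: For a second-order reaction: 1/[NO₂] = 1/[NO₂]₀ + kt
Step 2: 1/[NO₂] = 1/0.368 + 3.2 × 7
Step 3: 1/[NO₂] = 2.717 + 22.4 = 25.12
Step 4: [NO₂] = 1/25.12 = 0.03981 M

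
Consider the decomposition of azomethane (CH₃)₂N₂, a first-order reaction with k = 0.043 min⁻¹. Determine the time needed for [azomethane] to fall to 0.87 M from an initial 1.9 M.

18.17 min

Step 1: For first-order: t = ln([azomethane]₀/[azomethane])/k
Step 2: t = ln(1.9/0.87)/0.043
Step 3: t = ln(2.184)/0.043
Step 4: t = 0.7811/0.043 = 18.17 min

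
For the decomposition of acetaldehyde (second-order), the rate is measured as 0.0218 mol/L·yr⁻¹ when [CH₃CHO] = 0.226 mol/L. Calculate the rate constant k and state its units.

0.4268 (mol/L)⁻¹·yr⁻¹

Step 1: rate = k[CH₃CHO]^2, so k = rate / [CH₃CHO]^2.
Step 2: k = 0.0218 / (0.226)^2 = 0.0218 / 0.05108.
Step 3: k = 0.4268 (mol/L)⁻¹·yr⁻¹.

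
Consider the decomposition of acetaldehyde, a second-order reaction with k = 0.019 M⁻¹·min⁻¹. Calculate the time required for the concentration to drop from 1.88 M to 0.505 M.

76.23 min

Step 1: For second-order: t = (1/[CH₃CHO] - 1/[CH₃CHO]₀)/k
Step 2: t = (1/0.505 - 1/1.88)/0.019
Step 3: t = (1.98 - 0.5319)/0.019
Step 4: t = 1.448/0.019 = 76.23 min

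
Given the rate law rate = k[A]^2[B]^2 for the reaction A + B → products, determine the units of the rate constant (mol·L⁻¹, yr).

(mol·L⁻¹)⁻³·yr⁻¹

Step 1: Overall order = 2 + 2 = 4.
Step 2: rate has units mol·L⁻¹·yr⁻¹; [A]^2[B]^2 has units (mol·L⁻¹)^4.
Step 3: k = rate/([A]^2[B]^2), so units of k = (mol·L⁻¹)^(1-4)·yr⁻¹ = (mol·L⁻¹)⁻³·yr⁻¹.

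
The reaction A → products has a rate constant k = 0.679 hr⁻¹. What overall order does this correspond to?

first order (1)

Step 1: The units of k for an nth-order reaction are (concentration)^(1-n)·(time)⁻¹.
Step 2: Here k has units hr⁻¹, so the concentration exponent is 0.
Step 3: 1 - n = 0 ⇒ n = 1. The reaction is first order.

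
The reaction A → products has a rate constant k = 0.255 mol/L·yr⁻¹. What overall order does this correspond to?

zeroth order (0)

Step 1: The units of k for an nth-order reaction are (concentration)^(1-n)·(time)⁻¹.
Step 2: Here k has units mol/L·yr⁻¹, so the concentration exponent is 1.
Step 3: 1 - n = 1 ⇒ n = 0. The reaction is zeroth order.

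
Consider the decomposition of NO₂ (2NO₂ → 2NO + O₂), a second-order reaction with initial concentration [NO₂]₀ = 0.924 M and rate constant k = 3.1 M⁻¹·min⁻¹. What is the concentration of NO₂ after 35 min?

0.009126 M

Step 1: For a second-order reaction: 1/[NO₂] = 1/[NO₂]₀ + kt
Step 2: 1/[NO₂] = 1/0.924 + 3.1 × 35
Step 3: 1/[NO₂] = 1.082 + 108.5 = 109.6
Step 4: [NO₂] = 1/109.6 = 0.009126 M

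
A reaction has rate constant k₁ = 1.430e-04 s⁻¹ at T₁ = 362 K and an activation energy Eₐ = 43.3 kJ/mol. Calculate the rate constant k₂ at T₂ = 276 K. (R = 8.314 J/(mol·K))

1.616e-06 s⁻¹

Step 1: Use the two-temperature Arrhenius form: ln(k₂/k₁) = -Eₐ/R × (1/T₂ - 1/T₁)
Step 2: Convert Eₐ to J/mol: 43.3 kJ/mol = 43300 J/mol
Step 3: 1/T₂ - 1/T₁ = 1/276 - 1/362 = 8.607575e-04 K⁻¹
Step 4: ln(k₂/k₁) = -43300/8.314 × 8.607575e-04 = -4.48290
Step 5: k₂ = k₁ × exp(-4.48290) = 1.430e-04 × 1.13006e-02 = 1.616e-06 s⁻¹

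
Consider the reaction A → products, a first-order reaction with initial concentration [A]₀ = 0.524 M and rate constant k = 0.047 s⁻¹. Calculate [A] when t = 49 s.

0.05238 M

Step 1: For a first-order reaction: [A] = [A]₀ × e^(-kt)
Step 2: [A] = 0.524 × e^(-0.047 × 49)
Step 3: [A] = 0.524 × e^(-2.303)
Step 4: [A] = 0.524 × 0.0999585 = 0.05238 M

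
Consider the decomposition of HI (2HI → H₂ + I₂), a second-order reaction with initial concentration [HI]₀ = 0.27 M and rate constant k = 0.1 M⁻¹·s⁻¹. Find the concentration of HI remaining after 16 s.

0.1885 M

Step 1: For a second-order reaction: 1/[HI] = 1/[HI]₀ + kt
Step 2: 1/[HI] = 1/0.27 + 0.1 × 16
Step 3: 1/[HI] = 3.704 + 1.6 = 5.304
Step 4: [HI] = 1/5.304 = 0.1885 M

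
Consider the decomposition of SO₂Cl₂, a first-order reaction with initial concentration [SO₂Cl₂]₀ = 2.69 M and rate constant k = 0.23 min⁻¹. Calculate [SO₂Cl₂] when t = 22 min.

0.01707 M

Step 1: For a first-order reaction: [SO₂Cl₂] = [SO₂Cl₂]₀ × e^(-kt)
Step 2: [SO₂Cl₂] = 2.69 × e^(-0.23 × 22)
Step 3: [SO₂Cl₂] = 2.69 × e^(-5.06)
Step 4: [SO₂Cl₂] = 2.69 × 0.00634556 = 0.01707 M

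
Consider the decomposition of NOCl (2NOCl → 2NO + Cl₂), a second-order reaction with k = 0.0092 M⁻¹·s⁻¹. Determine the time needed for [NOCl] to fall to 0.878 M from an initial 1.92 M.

67.19 s

Step 1: For second-order: t = (1/[NOCl] - 1/[NOCl]₀)/k
Step 2: t = (1/0.878 - 1/1.92)/0.0092
Step 3: t = (1.139 - 0.5208)/0.0092
Step 4: t = 0.6181/0.0092 = 67.19 s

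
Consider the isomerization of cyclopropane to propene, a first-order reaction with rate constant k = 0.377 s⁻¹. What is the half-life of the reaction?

1.839 s

Step 1: For a first-order reaction, t₁/₂ = ln(2)/k
Step 2: t₁/₂ = ln(2)/0.377
Step 3: t₁/₂ = 0.6931/0.377 = 1.839 s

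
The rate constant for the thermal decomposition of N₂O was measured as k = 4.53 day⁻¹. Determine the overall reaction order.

first order (1)

Step 1: The units of k for an nth-order reaction are (concentration)^(1-n)·(time)⁻¹.
Step 2: Here k has units day⁻¹, so the concentration exponent is 0.
Step 3: 1 - n = 0 ⇒ n = 1. The reaction is first order.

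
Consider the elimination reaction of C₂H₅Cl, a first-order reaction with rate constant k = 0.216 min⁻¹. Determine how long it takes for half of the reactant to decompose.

3.209 min

Step 1: For a first-order reaction, t₁/₂ = ln(2)/k
Step 2: t₁/₂ = ln(2)/0.216
Step 3: t₁/₂ = 0.6931/0.216 = 3.209 min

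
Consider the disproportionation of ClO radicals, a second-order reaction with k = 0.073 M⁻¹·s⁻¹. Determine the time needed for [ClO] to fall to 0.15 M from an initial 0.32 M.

48.52 s

Step 1: For second-order: t = (1/[ClO] - 1/[ClO]₀)/k
Step 2: t = (1/0.15 - 1/0.32)/0.073
Step 3: t = (6.667 - 3.125)/0.073
Step 4: t = 3.542/0.073 = 48.52 s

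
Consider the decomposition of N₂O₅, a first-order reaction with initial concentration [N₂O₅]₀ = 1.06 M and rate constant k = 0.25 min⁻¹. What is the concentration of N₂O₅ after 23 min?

0.003374 M

Step 1: For a first-order reaction: [N₂O₅] = [N₂O₅]₀ × e^(-kt)
Step 2: [N₂O₅] = 1.06 × e^(-0.25 × 23)
Step 3: [N₂O₅] = 1.06 × e^(-5.75)
Step 4: [N₂O₅] = 1.06 × 0.00318278 = 0.003374 M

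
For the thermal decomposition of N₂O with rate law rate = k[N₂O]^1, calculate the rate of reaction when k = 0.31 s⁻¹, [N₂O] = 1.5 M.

0.465 M/s

Step 1: Identify the rate law: rate = k[N₂O]^1
Step 2: Substitute values: rate = 0.31 × (1.5)^1
Step 3: Calculate: rate = 0.31 × 1.5 = 0.465 M/s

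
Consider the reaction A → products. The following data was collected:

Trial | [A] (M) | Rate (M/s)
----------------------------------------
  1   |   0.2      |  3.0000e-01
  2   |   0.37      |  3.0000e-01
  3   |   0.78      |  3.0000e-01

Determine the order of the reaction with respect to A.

zeroth order (0)

Step 1: Compare trials - when concentration changes, rate stays constant.
Step 2: rate₂/rate₁ = 3.0000e-01/3.0000e-01 = 1
Step 3: [A]₂/[A]₁ = 0.37/0.2 = 1.85
Step 4: Since rate ratio ≈ (conc ratio)^0, the reaction is zeroth order.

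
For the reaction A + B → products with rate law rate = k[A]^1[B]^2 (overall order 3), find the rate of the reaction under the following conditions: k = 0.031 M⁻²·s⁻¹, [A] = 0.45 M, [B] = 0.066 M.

6.077e-05 M/s

Step 1: The rate law is rate = k[A]^1[B]^2, overall order = 1+2 = 3
Step 2: Substitute values: rate = 0.031 × (0.45)^1 × (0.066)^2
Step 3: rate = 0.031 × 0.45 × 0.004356 = 6.07662e-05 M/s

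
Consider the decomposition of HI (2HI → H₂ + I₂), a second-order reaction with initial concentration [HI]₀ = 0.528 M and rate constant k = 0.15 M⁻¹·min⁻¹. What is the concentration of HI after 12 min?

0.2707 M

Step 1: For a second-order reaction: 1/[HI] = 1/[HI]₀ + kt
Step 2: 1/[HI] = 1/0.528 + 0.15 × 12
Step 3: 1/[HI] = 1.894 + 1.8 = 3.694
Step 4: [HI] = 1/3.694 = 0.2707 M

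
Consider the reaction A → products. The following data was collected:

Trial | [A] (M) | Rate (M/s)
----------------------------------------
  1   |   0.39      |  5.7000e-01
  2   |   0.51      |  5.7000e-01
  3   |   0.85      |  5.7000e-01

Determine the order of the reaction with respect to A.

zeroth order (0)

Step 1: Compare trials - when concentration changes, rate stays constant.
Step 2: rate₂/rate₁ = 5.7000e-01/5.7000e-01 = 1
Step 3: [A]₂/[A]₁ = 0.51/0.39 = 1.308
Step 4: Since rate ratio ≈ (conc ratio)^0, the reaction is zeroth order.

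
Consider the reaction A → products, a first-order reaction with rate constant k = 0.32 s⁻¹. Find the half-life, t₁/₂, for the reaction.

2.166 s

Step 1: For a first-order reaction, t₁/₂ = ln(2)/k
Step 2: t₁/₂ = ln(2)/0.32
Step 3: t₁/₂ = 0.6931/0.32 = 2.166 s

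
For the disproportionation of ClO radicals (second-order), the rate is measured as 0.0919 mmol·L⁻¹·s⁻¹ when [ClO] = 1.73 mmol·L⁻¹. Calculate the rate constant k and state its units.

0.03071 (mmol·L⁻¹)⁻¹·s⁻¹

Step 1: rate = k[ClO]^2, so k = rate / [ClO]^2.
Step 2: k = 0.0919 / (1.73)^2 = 0.0919 / 2.993.
Step 3: k = 0.03071 (mmol·L⁻¹)⁻¹·s⁻¹.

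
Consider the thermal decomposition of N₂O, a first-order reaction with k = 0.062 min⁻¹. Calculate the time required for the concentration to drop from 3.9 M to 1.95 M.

11.18 min

Step 1: For first-order: t = ln([N₂O]₀/[N₂O])/k
Step 2: t = ln(3.9/1.95)/0.062
Step 3: t = ln(2)/0.062
Step 4: t = 0.6931/0.062 = 11.18 min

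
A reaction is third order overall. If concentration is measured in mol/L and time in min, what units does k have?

(mol/L)⁻²·min⁻¹

Step 1: For overall order n, rate = k × (concentration)^n.
Step 2: Rate has units mol/L·min⁻¹; concentration term has units (mol/L)^3.
Step 3: k = rate / (concentration)^n, so units of k = (mol/L)^(1-3)·min⁻¹ = (mol/L)⁻²·min⁻¹.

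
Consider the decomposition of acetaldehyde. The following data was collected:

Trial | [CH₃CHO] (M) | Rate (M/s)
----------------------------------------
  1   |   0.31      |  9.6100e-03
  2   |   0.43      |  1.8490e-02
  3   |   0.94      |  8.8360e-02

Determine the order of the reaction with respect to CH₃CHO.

second order (2)

Step 1: Compare trials to find order n where rate₂/rate₁ = ([CH₃CHO]₂/[CH₃CHO]₁)^n
Step 2: rate₂/rate₁ = 1.8490e-02/9.6100e-03 = 1.924
Step 3: [CH₃CHO]₂/[CH₃CHO]₁ = 0.43/0.31 = 1.387
Step 4: n = ln(1.924)/ln(1.387) = 2.00 ≈ 2
Step 5: The reaction is second order in CH₃CHO.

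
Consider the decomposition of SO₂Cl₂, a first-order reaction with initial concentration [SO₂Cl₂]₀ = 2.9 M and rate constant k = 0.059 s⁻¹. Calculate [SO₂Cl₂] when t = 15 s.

1.197 M

Step 1: For a first-order reaction: [SO₂Cl₂] = [SO₂Cl₂]₀ × e^(-kt)
Step 2: [SO₂Cl₂] = 2.9 × e^(-0.059 × 15)
Step 3: [SO₂Cl₂] = 2.9 × e^(-0.885)
Step 4: [SO₂Cl₂] = 2.9 × 0.412714 = 1.197 M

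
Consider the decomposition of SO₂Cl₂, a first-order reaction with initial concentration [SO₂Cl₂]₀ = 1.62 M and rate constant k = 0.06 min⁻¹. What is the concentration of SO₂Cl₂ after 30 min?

0.2678 M

Step 1: For a first-order reaction: [SO₂Cl₂] = [SO₂Cl₂]₀ × e^(-kt)
Step 2: [SO₂Cl₂] = 1.62 × e^(-0.06 × 30)
Step 3: [SO₂Cl₂] = 1.62 × e^(-1.8)
Step 4: [SO₂Cl₂] = 1.62 × 0.165299 = 0.2678 M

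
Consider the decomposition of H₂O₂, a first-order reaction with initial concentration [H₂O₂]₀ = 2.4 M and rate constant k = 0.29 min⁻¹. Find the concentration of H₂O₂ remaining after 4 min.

0.7524 M

Step 1: For a first-order reaction: [H₂O₂] = [H₂O₂]₀ × e^(-kt)
Step 2: [H₂O₂] = 2.4 × e^(-0.29 × 4)
Step 3: [H₂O₂] = 2.4 × e^(-1.16)
Step 4: [H₂O₂] = 2.4 × 0.313486 = 0.7524 M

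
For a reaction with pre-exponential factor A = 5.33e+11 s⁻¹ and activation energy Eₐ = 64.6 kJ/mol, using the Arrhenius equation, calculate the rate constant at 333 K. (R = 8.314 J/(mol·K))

3.92e+01 s⁻¹

Step 1: Use the Arrhenius equation: k = A × exp(-Eₐ/RT)
Step 2: Convert Eₐ to J/mol: 64.6 kJ/mol = 64600 J/mol
Step 3: Calculate the exponent: -Eₐ/(RT) = -64600/(8.314 × 333) = -23.33341
Step 4: k = 5.33e+11 × exp(-23.33341)
Step 5: k = 5.33e+11 × 7.35239e-11 = 3.9188e+01 s⁻¹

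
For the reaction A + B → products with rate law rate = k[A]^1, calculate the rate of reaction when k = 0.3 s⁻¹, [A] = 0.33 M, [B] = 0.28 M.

0.099 M/s

Step 1: The rate law is rate = k[A]^1
Step 2: Note that the rate does not depend on [B] (zero order in B).
Step 3: rate = 0.3 × (0.33)^1 = 0.099 M/s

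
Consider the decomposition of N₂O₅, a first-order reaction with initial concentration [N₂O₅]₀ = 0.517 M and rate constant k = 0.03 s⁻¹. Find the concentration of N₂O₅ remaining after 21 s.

0.2753 M

Step 1: For a first-order reaction: [N₂O₅] = [N₂O₅]₀ × e^(-kt)
Step 2: [N₂O₅] = 0.517 × e^(-0.03 × 21)
Step 3: [N₂O₅] = 0.517 × e^(-0.63)
Step 4: [N₂O₅] = 0.517 × 0.532592 = 0.2753 M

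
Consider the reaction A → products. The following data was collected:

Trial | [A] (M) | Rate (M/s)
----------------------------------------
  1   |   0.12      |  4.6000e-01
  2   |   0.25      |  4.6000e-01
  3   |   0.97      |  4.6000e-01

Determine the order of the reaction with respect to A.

zeroth order (0)

Step 1: Compare trials - when concentration changes, rate stays constant.
Step 2: rate₂/rate₁ = 4.6000e-01/4.6000e-01 = 1
Step 3: [A]₂/[A]₁ = 0.25/0.12 = 2.083
Step 4: Since rate ratio ≈ (conc ratio)^0, the reaction is zeroth order.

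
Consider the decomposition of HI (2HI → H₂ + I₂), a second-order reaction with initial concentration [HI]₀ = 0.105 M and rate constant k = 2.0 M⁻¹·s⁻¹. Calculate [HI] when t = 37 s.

0.01197 M

Step 1: For a second-order reaction: 1/[HI] = 1/[HI]₀ + kt
Step 2: 1/[HI] = 1/0.105 + 2.0 × 37
Step 3: 1/[HI] = 9.524 + 74 = 83.52
Step 4: [HI] = 1/83.52 = 0.01197 M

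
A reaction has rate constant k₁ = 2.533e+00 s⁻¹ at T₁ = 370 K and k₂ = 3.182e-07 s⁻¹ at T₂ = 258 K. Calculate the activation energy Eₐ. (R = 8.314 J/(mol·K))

112.6 kJ/mol

Step 1: Use the two-temperature Arrhenius form: ln(k₂/k₁) = -Eₐ/R × (1/T₂ - 1/T₁)
Step 2: ln(k₂/k₁) = ln(3.182e-07/2.533e+00) = ln(1.25622e-07) = -15.89
Step 3: 1/T₂ - 1/T₁ = 1/258 - 1/370 = 1.173266e-03 K⁻¹
Step 4: Eₐ = -R × ln(k₂/k₁) / (1/T₂ - 1/T₁) = -8.314 × -15.89 / 1.173266e-03
Step 5: Eₐ = 1.1260e+05 J/mol = 112.6 kJ/mol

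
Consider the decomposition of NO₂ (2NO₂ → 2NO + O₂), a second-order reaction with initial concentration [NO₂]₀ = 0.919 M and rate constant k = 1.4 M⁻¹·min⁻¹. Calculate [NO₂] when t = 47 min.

0.01495 M

Step 1: For a second-order reaction: 1/[NO₂] = 1/[NO₂]₀ + kt
Step 2: 1/[NO₂] = 1/0.919 + 1.4 × 47
Step 3: 1/[NO₂] = 1.088 + 65.8 = 66.89
Step 4: [NO₂] = 1/66.89 = 0.01495 M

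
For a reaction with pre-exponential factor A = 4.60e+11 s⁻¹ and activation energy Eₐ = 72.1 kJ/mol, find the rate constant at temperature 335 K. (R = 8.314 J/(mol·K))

2.63e+00 s⁻¹

Step 1: Use the Arrhenius equation: k = A × exp(-Eₐ/RT)
Step 2: Convert Eₐ to J/mol: 72.1 kJ/mol = 72100 J/mol
Step 3: Calculate the exponent: -Eₐ/(RT) = -72100/(8.314 × 335) = -25.88692
Step 4: k = 4.60e+11 × exp(-25.88692)
Step 5: k = 4.60e+11 × 5.72076e-12 = 2.6315e+00 s⁻¹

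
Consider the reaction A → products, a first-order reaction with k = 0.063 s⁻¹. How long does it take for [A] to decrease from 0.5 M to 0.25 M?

11 s

Step 1: For first-order: t = ln([A]₀/[A])/k
Step 2: t = ln(0.5/0.25)/0.063
Step 3: t = ln(2)/0.063
Step 4: t = 0.6931/0.063 = 11 s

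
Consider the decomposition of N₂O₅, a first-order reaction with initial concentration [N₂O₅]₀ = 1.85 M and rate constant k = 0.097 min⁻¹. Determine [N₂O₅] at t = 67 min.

0.002784 M

Step 1: For a first-order reaction: [N₂O₅] = [N₂O₅]₀ × e^(-kt)
Step 2: [N₂O₅] = 1.85 × e^(-0.097 × 67)
Step 3: [N₂O₅] = 1.85 × e^(-6.499)
Step 4: [N₂O₅] = 1.85 × 0.00150494 = 0.002784 M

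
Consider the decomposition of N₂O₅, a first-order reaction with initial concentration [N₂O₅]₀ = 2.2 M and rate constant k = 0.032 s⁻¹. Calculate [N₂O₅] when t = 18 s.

1.237 M

Step 1: For a first-order reaction: [N₂O₅] = [N₂O₅]₀ × e^(-kt)
Step 2: [N₂O₅] = 2.2 × e^(-0.032 × 18)
Step 3: [N₂O₅] = 2.2 × e^(-0.576)
Step 4: [N₂O₅] = 2.2 × 0.562142 = 1.237 M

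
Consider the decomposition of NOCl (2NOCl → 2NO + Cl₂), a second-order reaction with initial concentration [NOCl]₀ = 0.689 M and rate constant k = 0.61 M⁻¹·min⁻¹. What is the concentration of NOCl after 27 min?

0.0558 M

Step 1: For a second-order reaction: 1/[NOCl] = 1/[NOCl]₀ + kt
Step 2: 1/[NOCl] = 1/0.689 + 0.61 × 27
Step 3: 1/[NOCl] = 1.451 + 16.47 = 17.92
Step 4: [NOCl] = 1/17.92 = 0.0558 M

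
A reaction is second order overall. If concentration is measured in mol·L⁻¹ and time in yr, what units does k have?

(mol·L⁻¹)⁻¹·yr⁻¹

Step 1: For overall order n, rate = k × (concentration)^n.
Step 2: Rate has units mol·L⁻¹·yr⁻¹; concentration term has units (mol·L⁻¹)^2.
Step 3: k = rate / (concentration)^n, so units of k = (mol·L⁻¹)^(1-2)·yr⁻¹ = (mol·L⁻¹)⁻¹·yr⁻¹.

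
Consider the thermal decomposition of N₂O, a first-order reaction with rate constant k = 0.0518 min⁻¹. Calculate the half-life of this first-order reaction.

13.38 min

Step 1: For a first-order reaction, t₁/₂ = ln(2)/k
Step 2: t₁/₂ = ln(2)/0.0518
Step 3: t₁/₂ = 0.6931/0.0518 = 13.38 min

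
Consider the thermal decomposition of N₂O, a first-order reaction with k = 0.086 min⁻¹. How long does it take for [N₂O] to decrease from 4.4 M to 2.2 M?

8.06 min

Step 1: For first-order: t = ln([N₂O]₀/[N₂O])/k
Step 2: t = ln(4.4/2.2)/0.086
Step 3: t = ln(2)/0.086
Step 4: t = 0.6931/0.086 = 8.06 min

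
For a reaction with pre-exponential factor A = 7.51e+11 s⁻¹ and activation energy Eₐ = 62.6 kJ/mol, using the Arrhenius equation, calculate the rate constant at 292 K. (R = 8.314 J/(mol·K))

4.75e+00 s⁻¹

Step 1: Use the Arrhenius equation: k = A × exp(-Eₐ/RT)
Step 2: Convert Eₐ to J/mol: 62.6 kJ/mol = 62600 J/mol
Step 3: Calculate the exponent: -Eₐ/(RT) = -62600/(8.314 × 292) = -25.78585
Step 4: k = 7.51e+11 × exp(-25.78585)
Step 5: k = 7.51e+11 × 6.32918e-12 = 4.7532e+00 s⁻¹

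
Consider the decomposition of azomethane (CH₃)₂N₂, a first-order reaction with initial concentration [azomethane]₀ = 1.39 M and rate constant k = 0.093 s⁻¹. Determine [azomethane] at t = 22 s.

0.1797 M

Step 1: For a first-order reaction: [azomethane] = [azomethane]₀ × e^(-kt)
Step 2: [azomethane] = 1.39 × e^(-0.093 × 22)
Step 3: [azomethane] = 1.39 × e^(-2.046)
Step 4: [azomethane] = 1.39 × 0.129251 = 0.1797 M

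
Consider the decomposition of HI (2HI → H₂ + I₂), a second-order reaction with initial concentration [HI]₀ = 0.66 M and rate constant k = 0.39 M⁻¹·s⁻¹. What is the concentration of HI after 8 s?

0.2157 M

Step 1: For a second-order reaction: 1/[HI] = 1/[HI]₀ + kt
Step 2: 1/[HI] = 1/0.66 + 0.39 × 8
Step 3: 1/[HI] = 1.515 + 3.12 = 4.635
Step 4: [HI] = 1/4.635 = 0.2157 M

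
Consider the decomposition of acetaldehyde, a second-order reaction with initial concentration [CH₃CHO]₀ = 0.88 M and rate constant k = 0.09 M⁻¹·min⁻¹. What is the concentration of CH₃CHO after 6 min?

0.5965 M

Step 1: For a second-order reaction: 1/[CH₃CHO] = 1/[CH₃CHO]₀ + kt
Step 2: 1/[CH₃CHO] = 1/0.88 + 0.09 × 6
Step 3: 1/[CH₃CHO] = 1.136 + 0.54 = 1.676
Step 4: [CH₃CHO] = 1/1.676 = 0.5965 M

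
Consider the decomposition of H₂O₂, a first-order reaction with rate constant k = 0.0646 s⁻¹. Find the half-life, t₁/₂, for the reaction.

10.73 s

Step 1: For a first-order reaction, t₁/₂ = ln(2)/k
Step 2: t₁/₂ = ln(2)/0.0646
Step 3: t₁/₂ = 0.6931/0.0646 = 10.73 s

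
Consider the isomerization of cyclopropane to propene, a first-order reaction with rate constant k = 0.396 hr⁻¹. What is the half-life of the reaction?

1.75 hr

Step 1: For a first-order reaction, t₁/₂ = ln(2)/k
Step 2: t₁/₂ = ln(2)/0.396
Step 3: t₁/₂ = 0.6931/0.396 = 1.75 hr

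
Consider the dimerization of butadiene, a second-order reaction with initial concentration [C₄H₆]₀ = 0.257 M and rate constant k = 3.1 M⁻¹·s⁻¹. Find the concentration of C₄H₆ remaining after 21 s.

0.01449 M

Step 1: For a second-order reaction: 1/[C₄H₆] = 1/[C₄H₆]₀ + kt
Step 2: 1/[C₄H₆] = 1/0.257 + 3.1 × 21
Step 3: 1/[C₄H₆] = 3.891 + 65.1 = 68.99
Step 4: [C₄H₆] = 1/68.99 = 0.01449 M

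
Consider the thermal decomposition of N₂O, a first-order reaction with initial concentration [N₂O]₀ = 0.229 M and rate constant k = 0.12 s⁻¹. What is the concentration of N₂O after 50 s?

0.0005676 M

Step 1: For a first-order reaction: [N₂O] = [N₂O]₀ × e^(-kt)
Step 2: [N₂O] = 0.229 × e^(-0.12 × 50)
Step 3: [N₂O] = 0.229 × e^(-6)
Step 4: [N₂O] = 0.229 × 0.00247875 = 0.0005676 M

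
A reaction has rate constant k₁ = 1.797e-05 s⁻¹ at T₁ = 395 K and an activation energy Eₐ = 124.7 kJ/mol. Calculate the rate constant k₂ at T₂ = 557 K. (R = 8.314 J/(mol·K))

1.124e+00 s⁻¹

Step 1: Use the two-temperature Arrhenius form: ln(k₂/k₁) = -Eₐ/R × (1/T₂ - 1/T₁)
Step 2: Convert Eₐ to J/mol: 124.7 kJ/mol = 124700 J/mol
Step 3: 1/T₂ - 1/T₁ = 1/557 - 1/395 = -7.363134e-04 K⁻¹
Step 4: ln(k₂/k₁) = -124700/8.314 × -7.363134e-04 = 11.04382
Step 5: k₂ = k₁ × exp(11.04382) = 1.797e-05 × 6.25562e+04 = 1.124e+00 s⁻¹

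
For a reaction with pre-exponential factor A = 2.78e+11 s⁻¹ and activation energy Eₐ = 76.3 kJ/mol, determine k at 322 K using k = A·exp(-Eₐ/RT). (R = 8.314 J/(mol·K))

1.16e-01 s⁻¹

Step 1: Use the Arrhenius equation: k = A × exp(-Eₐ/RT)
Step 2: Convert Eₐ to J/mol: 76.3 kJ/mol = 76300 J/mol
Step 3: Calculate the exponent: -Eₐ/(RT) = -76300/(8.314 × 322) = -28.50090
Step 4: k = 2.78e+11 × exp(-28.50090)
Step 5: k = 2.78e+11 × 4.19002e-13 = 1.1648e-01 s⁻¹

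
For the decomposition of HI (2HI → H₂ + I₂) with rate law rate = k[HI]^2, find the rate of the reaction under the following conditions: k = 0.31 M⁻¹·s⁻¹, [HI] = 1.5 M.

0.6975 M/s

Step 1: Identify the rate law: rate = k[HI]^2
Step 2: Substitute values: rate = 0.31 × (1.5)^2
Step 3: Calculate: rate = 0.31 × 2.25 = 0.6975 M/s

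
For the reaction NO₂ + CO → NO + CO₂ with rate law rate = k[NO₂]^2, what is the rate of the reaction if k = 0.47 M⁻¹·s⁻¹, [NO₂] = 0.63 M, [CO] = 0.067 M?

0.1865 M/s

Step 1: The rate law is rate = k[NO₂]^2
Step 2: Note that the rate does not depend on [CO] (zero order in CO).
Step 3: rate = 0.47 × (0.63)^2 = 0.186543 M/s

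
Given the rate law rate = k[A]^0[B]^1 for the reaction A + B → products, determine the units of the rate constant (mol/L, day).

day⁻¹

Step 1: Overall order = 0 + 1 = 1.
Step 2: rate has units mol/L·day⁻¹; [A]^0[B]^1 has units (mol/L)^1.
Step 3: k = rate/([A]^0[B]^1), so units of k = (mol/L)^(1-1)·day⁻¹ = day⁻¹.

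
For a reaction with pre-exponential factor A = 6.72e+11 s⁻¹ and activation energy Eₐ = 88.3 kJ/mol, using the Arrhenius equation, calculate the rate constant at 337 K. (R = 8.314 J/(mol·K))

1.38e-02 s⁻¹

Step 1: Use the Arrhenius equation: k = A × exp(-Eₐ/RT)
Step 2: Convert Eₐ to J/mol: 88.3 kJ/mol = 88300 J/mol
Step 3: Calculate the exponent: -Eₐ/(RT) = -88300/(8.314 × 337) = -31.51525
Step 4: k = 6.72e+11 × exp(-31.51525)
Step 5: k = 6.72e+11 × 2.05637e-14 = 1.3819e-02 s⁻¹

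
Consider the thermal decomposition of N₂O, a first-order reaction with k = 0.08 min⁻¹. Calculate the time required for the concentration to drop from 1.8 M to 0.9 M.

8.664 min

Step 1: For first-order: t = ln([N₂O]₀/[N₂O])/k
Step 2: t = ln(1.8/0.9)/0.08
Step 3: t = ln(2)/0.08
Step 4: t = 0.6931/0.08 = 8.664 min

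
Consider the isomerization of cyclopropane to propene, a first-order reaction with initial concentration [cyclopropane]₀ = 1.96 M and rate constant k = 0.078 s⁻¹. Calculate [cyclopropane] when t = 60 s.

0.01819 M

Step 1: For a first-order reaction: [cyclopropane] = [cyclopropane]₀ × e^(-kt)
Step 2: [cyclopropane] = 1.96 × e^(-0.078 × 60)
Step 3: [cyclopropane] = 1.96 × e^(-4.68)
Step 4: [cyclopropane] = 1.96 × 0.00927901 = 0.01819 M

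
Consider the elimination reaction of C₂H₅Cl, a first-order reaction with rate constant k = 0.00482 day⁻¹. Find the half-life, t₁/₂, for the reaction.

143.8 day

Step 1: For a first-order reaction, t₁/₂ = ln(2)/k
Step 2: t₁/₂ = ln(2)/0.00482
Step 3: t₁/₂ = 0.6931/0.00482 = 143.8 day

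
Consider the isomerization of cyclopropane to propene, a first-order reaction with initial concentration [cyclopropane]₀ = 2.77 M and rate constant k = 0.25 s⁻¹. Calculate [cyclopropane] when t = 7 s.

0.4814 M

Step 1: For a first-order reaction: [cyclopropane] = [cyclopropane]₀ × e^(-kt)
Step 2: [cyclopropane] = 2.77 × e^(-0.25 × 7)
Step 3: [cyclopropane] = 2.77 × e^(-1.75)
Step 4: [cyclopropane] = 2.77 × 0.173774 = 0.4814 M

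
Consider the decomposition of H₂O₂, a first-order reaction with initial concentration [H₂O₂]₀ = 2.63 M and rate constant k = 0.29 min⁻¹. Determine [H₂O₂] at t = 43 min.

1.01e-05 M

Step 1: For a first-order reaction: [H₂O₂] = [H₂O₂]₀ × e^(-kt)
Step 2: [H₂O₂] = 2.63 × e^(-0.29 × 43)
Step 3: [H₂O₂] = 2.63 × e^(-12.47)
Step 4: [H₂O₂] = 2.63 × 3.84015e-06 = 1.01e-05 M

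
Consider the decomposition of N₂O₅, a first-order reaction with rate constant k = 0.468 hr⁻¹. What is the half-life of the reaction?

1.481 hr

Step 1: For a first-order reaction, t₁/₂ = ln(2)/k
Step 2: t₁/₂ = ln(2)/0.468
Step 3: t₁/₂ = 0.6931/0.468 = 1.481 hr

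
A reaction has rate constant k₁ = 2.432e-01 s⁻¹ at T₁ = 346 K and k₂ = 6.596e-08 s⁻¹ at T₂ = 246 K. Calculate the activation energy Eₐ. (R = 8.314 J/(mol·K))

107.0 kJ/mol

Step 1: Use the two-temperature Arrhenius form: ln(k₂/k₁) = -Eₐ/R × (1/T₂ - 1/T₁)
Step 2: ln(k₂/k₁) = ln(6.596e-08/2.432e-01) = ln(2.71217e-07) = -15.1203
Step 3: 1/T₂ - 1/T₁ = 1/246 - 1/346 = 1.174867e-03 K⁻¹
Step 4: Eₐ = -R × ln(k₂/k₁) / (1/T₂ - 1/T₁) = -8.314 × -15.1203 / 1.174867e-03
Step 5: Eₐ = 1.0700e+05 J/mol = 107.0 kJ/mol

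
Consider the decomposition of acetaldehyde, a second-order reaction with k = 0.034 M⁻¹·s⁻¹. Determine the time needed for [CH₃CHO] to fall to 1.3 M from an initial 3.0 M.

12.82 s

Step 1: For second-order: t = (1/[CH₃CHO] - 1/[CH₃CHO]₀)/k
Step 2: t = (1/1.3 - 1/3.0)/0.034
Step 3: t = (0.7692 - 0.3333)/0.034
Step 4: t = 0.4359/0.034 = 12.82 s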